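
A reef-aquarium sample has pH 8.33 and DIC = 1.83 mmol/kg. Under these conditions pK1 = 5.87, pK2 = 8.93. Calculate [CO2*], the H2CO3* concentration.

α₀ = 1 / (1 + K1/[H⁺] + K1K2/[H⁺]²) = 1 / (1 + 10^+2.46 + 10^+1.86)
   = 1 / (1 + 288.40 + 72.444) = 1/361.85 = 0.002764
[CO2*] = α₀ × DIC = 0.002764 × 1.83 = 0.00506 mmol/kg = 5.06 μmol/kg

[CO2*] = 5.06 μmol/kg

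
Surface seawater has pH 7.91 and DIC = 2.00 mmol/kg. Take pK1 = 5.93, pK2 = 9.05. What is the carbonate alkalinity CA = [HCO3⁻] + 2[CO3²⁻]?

CA = [HCO3⁻] + 2[CO3²⁻] = (α₁ + 2α₂)·DIC
At pH 7.91: [H⁺]/K1 = 10^-1.98 = 0.010471, K2/[H⁺] = 10^-1.14 = 0.072444
α₁ = 1/(1 + 0.010471 + 0.072444) = 1/1.0829 = 0.9234; α₂ = α₁·K2/[H⁺] = 0.06690
α₁ + 2α₂ = 1.0572
CA = 1.0572 × 2.00 = 2.11 mmol/kg

CA = 2.11 mmol/kg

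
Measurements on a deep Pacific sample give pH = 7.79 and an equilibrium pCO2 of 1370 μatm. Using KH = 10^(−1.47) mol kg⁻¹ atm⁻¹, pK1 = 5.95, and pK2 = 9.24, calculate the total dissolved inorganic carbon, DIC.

DIC = 3.37 mmol/kg

[CO2*] = KH · pCO2 = 10^(−1.47) × 1370×10^-6 = 4.642×10^-5 mol/kg
α₀ = 1/(1 + K1/[H⁺] + K1K2/[H⁺]²) = 1/(1 + 10^+1.84 + 10^+0.39) = 0.01377
DIC = [CO2*]/α₀ = 4.642×10^-5 / 0.01377 = 3.37 mmol/kg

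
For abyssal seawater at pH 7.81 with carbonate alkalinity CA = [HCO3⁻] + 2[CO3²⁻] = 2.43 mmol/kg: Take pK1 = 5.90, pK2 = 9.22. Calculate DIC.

CA = [HCO3⁻] + 2[CO3²⁻] = (α₁ + 2α₂)·DIC
At pH 7.81: [H⁺]/K1 = 10^-1.91 = 0.012303, K2/[H⁺] = 10^-1.41 = 0.038905
α₁ = 1/(1 + 0.012303 + 0.038905) = 1/1.0512 = 0.9513; α₂ = α₁·K2/[H⁺] = 0.03701
α₁ + 2α₂ = 1.0253
DIC = CA / (α₁ + 2α₂) = 2.43 / 1.0253 = 2.37 mmol/kg

DIC = 2.37 mmol/kg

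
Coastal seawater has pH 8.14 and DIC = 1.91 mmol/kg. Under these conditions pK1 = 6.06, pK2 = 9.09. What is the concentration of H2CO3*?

α₀ = 1 / (1 + K1/[H⁺] + K1K2/[H⁺]²) = 1 / (1 + 10^+2.08 + 10^+1.13)
   = 1 / (1 + 120.23 + 13.490) = 1/134.72 = 0.007423
[CO2*] = α₀ × DIC = 0.007423 × 1.91 = 0.0142 mmol/kg = 14.2 μmol/kg

[CO2*] = 14.2 μmol/kg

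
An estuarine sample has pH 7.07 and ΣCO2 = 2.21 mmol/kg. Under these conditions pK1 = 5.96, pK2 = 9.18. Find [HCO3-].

[HCO3⁻] = 2.04 mmol/kg

α₁ = 1 / (1 + [H⁺]/K1 + K2/[H⁺]) = 1 / (1 + 10^-1.11 + 10^-2.11)
   = 1 / (1 + 0.077625 + 0.0077625) = 1/1.0854 = 0.9213
[HCO3⁻] = α₁ × DIC = 0.9213 × 2.21 = 2.04 mmol/kg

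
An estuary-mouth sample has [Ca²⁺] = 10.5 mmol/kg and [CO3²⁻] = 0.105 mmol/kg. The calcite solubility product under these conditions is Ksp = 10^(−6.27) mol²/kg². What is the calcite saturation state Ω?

Ω = 2.05

Ksp = 10^(−6.27) = 5.370×10^-7
Ω = [Ca²⁺][CO3²⁻]/Ksp = (10.5×10^-3)(0.105×10^-3) / 5.370×10^-7 = 2.05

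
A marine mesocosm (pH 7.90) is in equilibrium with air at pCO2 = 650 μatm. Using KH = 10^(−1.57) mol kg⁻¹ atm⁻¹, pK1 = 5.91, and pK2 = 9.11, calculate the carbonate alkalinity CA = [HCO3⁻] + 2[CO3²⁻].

CA = 1.92 mmol/kg

[CO2*] = KH · pCO2 = 10^(−1.57) × 650×10^-6 = 1.749×10^-5 mol/kg
α₀ = 1/(1 + K1/[H⁺] + K1K2/[H⁺]²) = 1/(1 + 10^+1.99 + 10^+0.78) = 0.009547
DIC = [CO2*]/α₀ = 1.749×10^-5 / 0.009547 = 1.833 mmol/kg
CA = (α₁ + 2α₂)·DIC = (0.9329 + 2×0.05752) × 1.833 = 1.92 mmol/kg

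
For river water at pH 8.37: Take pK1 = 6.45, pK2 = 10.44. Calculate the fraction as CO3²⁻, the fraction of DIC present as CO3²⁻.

α₂ = 1 / (1 + [H⁺]/K2 + [H⁺]²/(K1K2)) = 1 / (1 + 10^+2.07 + 10^+0.15)
   = 1 / (1 + 117.49 + 1.4125) = 1/119.90 = 0.008340

α₂ = 0.00834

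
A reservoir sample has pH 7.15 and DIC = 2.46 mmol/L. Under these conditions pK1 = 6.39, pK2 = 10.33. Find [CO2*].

[CO2*] = 0.364 mmol/L

α₀ = 1 / (1 + K1/[H⁺] + K1K2/[H⁺]²) = 1 / (1 + 10^+0.76 + 10^-2.42)
   = 1 / (1 + 5.7544 + 0.0038019) = 1/6.7582 = 0.1480
[CO2*] = α₀ × DIC = 0.1480 × 2.46 = 0.364 mmol/L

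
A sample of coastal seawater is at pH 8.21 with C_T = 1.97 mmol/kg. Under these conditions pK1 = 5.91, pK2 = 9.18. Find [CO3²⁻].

[CO3²⁻] = 0.190 mmol/kg

α₂ = 1 / (1 + [H⁺]/K2 + [H⁺]²/(K1K2)) = 1 / (1 + 10^+0.97 + 10^-1.33)
   = 1 / (1 + 9.3325 + 0.046774) = 1/10.379 = 0.09635
[CO3²⁻] = α₂ × DIC = 0.09635 × 1.97 = 0.190 mmol/kg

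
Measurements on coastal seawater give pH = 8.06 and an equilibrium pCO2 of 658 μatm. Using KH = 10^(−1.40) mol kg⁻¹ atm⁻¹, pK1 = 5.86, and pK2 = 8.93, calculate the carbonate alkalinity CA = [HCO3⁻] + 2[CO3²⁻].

CA = 5.27 mmol/kg

[CO2*] = KH · pCO2 = 10^(−1.40) × 658×10^-6 = 2.620×10^-5 mol/kg
α₀ = 1/(1 + K1/[H⁺] + K1K2/[H⁺]²) = 1/(1 + 10^+2.20 + 10^+1.33) = 0.005529
DIC = [CO2*]/α₀ = 2.620×10^-5 / 0.005529 = 4.738 mmol/kg
CA = (α₁ + 2α₂)·DIC = (0.8763 + 2×0.1182) × 4.738 = 5.27 mmol/kg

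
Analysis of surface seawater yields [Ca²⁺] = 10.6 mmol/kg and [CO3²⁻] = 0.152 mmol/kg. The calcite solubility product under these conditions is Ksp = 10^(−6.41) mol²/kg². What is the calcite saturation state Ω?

Ksp = 10^(−6.41) = 3.890×10^-7
Ω = [Ca²⁺][CO3²⁻]/Ksp = (10.6×10^-3)(0.152×10^-3) / 3.890×10^-7 = 4.14

Ω = 4.14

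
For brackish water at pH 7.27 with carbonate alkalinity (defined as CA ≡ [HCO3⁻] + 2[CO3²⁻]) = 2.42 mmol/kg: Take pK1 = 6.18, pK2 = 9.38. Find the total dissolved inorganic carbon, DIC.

CA = [HCO3⁻] + 2[CO3²⁻] = (α₁ + 2α₂)·DIC
At pH 7.27: [H⁺]/K1 = 10^-1.09 = 0.081283, K2/[H⁺] = 10^-2.11 = 0.0077625
α₁ = 1/(1 + 0.081283 + 0.0077625) = 1/1.0890 = 0.9182; α₂ = α₁·K2/[H⁺] = 0.007128
α₁ + 2α₂ = 0.9325
DIC = CA / (α₁ + 2α₂) = 2.42 / 0.9325 = 2.60 mmol/kg

DIC = 2.60 mmol/kg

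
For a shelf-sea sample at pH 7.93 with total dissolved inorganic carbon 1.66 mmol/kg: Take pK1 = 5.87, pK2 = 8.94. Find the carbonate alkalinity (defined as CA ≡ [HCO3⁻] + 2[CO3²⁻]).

CA = [HCO3⁻] + 2[CO3²⁻] = (α₁ + 2α₂)·DIC
At pH 7.93: [H⁺]/K1 = 10^-2.06 = 0.0087096, K2/[H⁺] = 10^-1.01 = 0.097724
α₁ = 1/(1 + 0.0087096 + 0.097724) = 1/1.1064 = 0.9038; α₂ = α₁·K2/[H⁺] = 0.08832
α₁ + 2α₂ = 1.0805
CA = 1.0805 × 1.66 = 1.79 mmol/kg

CA = 1.79 mmol/kg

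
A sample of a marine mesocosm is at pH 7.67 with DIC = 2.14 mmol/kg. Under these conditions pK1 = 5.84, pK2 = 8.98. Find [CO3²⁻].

α₂ = 1 / (1 + [H⁺]/K2 + [H⁺]²/(K1K2)) = 1 / (1 + 10^+1.31 + 10^-0.52)
   = 1 / (1 + 20.417 + 0.30200) = 1/21.719 = 0.04604
[CO3²⁻] = α₂ × DIC = 0.04604 × 2.14 = 0.0985 mmol/kg

[CO3²⁻] = 0.0985 mmol/kg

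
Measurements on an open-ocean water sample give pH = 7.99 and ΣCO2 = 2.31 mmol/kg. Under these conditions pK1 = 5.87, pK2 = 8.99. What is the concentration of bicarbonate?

[HCO3⁻] = 2.09 mmol/kg

α₁ = 1 / (1 + [H⁺]/K1 + K2/[H⁺]) = 1 / (1 + 10^-2.12 + 10^-1.00)
   = 1 / (1 + 0.0075858 + 0.10000) = 1/1.1076 = 0.9029
[HCO3⁻] = α₁ × DIC = 0.9029 × 2.31 = 2.09 mmol/kg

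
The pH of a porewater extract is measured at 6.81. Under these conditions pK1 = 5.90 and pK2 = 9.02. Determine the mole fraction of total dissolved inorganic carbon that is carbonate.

α₂ = 0.00546

α₂ = 1 / (1 + [H⁺]/K2 + [H⁺]²/(K1K2)) = 1 / (1 + 10^+2.21 + 10^+1.30)
   = 1 / (1 + 162.18 + 19.953) = 1/183.13 = 0.005460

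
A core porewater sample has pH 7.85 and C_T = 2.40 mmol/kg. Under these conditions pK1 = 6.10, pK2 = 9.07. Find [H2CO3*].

α₀ = 1 / (1 + K1/[H⁺] + K1K2/[H⁺]²) = 1 / (1 + 10^+1.75 + 10^+0.53)
   = 1 / (1 + 56.234 + 3.3884) = 1/60.623 = 0.01650
[CO2*] = α₀ × DIC = 0.01650 × 2.40 = 0.0396 mmol/kg

[CO2*] = 0.0396 mmol/kg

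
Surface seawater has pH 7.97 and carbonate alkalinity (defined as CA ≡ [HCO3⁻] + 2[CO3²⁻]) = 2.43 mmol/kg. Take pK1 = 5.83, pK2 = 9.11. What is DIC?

CA = [HCO3⁻] + 2[CO3²⁻] = (α₁ + 2α₂)·DIC
At pH 7.97: [H⁺]/K1 = 10^-2.14 = 0.0072444, K2/[H⁺] = 10^-1.14 = 0.072444
α₁ = 1/(1 + 0.0072444 + 0.072444) = 1/1.0797 = 0.9262; α₂ = α₁·K2/[H⁺] = 0.06710
α₁ + 2α₂ = 1.0604
DIC = CA / (α₁ + 2α₂) = 2.43 / 1.0604 = 2.29 mmol/kg

DIC = 2.29 mmol/kg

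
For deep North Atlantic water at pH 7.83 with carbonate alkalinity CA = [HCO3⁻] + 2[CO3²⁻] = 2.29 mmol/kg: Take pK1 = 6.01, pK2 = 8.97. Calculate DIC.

CA = [HCO3⁻] + 2[CO3²⁻] = (α₁ + 2α₂)·DIC
At pH 7.83: [H⁺]/K1 = 10^-1.82 = 0.015136, K2/[H⁺] = 10^-1.14 = 0.072444
α₁ = 1/(1 + 0.015136 + 0.072444) = 1/1.0876 = 0.9195; α₂ = α₁·K2/[H⁺] = 0.06661
α₁ + 2α₂ = 1.0527
DIC = CA / (α₁ + 2α₂) = 2.29 / 1.0527 = 2.18 mmol/kg

DIC = 2.18 mmol/kg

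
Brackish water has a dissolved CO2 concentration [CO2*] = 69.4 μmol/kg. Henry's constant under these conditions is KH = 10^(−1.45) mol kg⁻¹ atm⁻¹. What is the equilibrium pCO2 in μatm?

pCO2 = 1960 μatm

KH = 10^(−1.45) = 3.548×10^-2 mol kg⁻¹ atm⁻¹
pCO2 = [CO2*]/KH = 69.4×10^-6 / 3.548×10^-2 = 1.96×10^-3 atm = 1960 μatm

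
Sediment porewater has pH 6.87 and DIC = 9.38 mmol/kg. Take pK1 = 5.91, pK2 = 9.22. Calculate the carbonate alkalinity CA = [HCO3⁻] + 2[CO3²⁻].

CA = 8.49 mmol/kg

CA = [HCO3⁻] + 2[CO3²⁻] = (α₁ + 2α₂)·DIC
At pH 6.87: [H⁺]/K1 = 10^-0.96 = 0.10965, K2/[H⁺] = 10^-2.35 = 0.0044668
α₁ = 1/(1 + 0.10965 + 0.0044668) = 1/1.1141 = 0.8976; α₂ = α₁·K2/[H⁺] = 0.004009
α₁ + 2α₂ = 0.9056
CA = 0.9056 × 9.38 = 8.49 mmol/kg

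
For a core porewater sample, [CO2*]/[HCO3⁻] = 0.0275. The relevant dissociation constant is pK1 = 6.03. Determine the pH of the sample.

From K1 = [H⁺][HCO3⁻]/[CO2*]:  pH = pK1 − log₁₀([CO2*]/[HCO3⁻])
log₁₀(0.0275) = -1.561
pH = 6.03 − (-1.561) = 7.59

pH = 7.59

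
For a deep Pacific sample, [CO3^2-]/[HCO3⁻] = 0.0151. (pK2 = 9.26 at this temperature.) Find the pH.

From K2 = [H⁺][CO3^2-]/[HCO3⁻]:  pH = pK2 + log₁₀([CO3^2-]/[HCO3⁻])
log₁₀(0.0151) = -1.821
pH = 9.26 + (-1.821) = 7.44

pH = 7.44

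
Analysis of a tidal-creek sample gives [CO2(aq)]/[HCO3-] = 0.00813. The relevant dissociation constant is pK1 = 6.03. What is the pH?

From K1 = [H⁺][HCO3-]/[CO2(aq)]:  pH = pK1 − log₁₀([CO2(aq)]/[HCO3-])
log₁₀(0.00813) = -2.090
pH = 6.03 − (-2.090) = 8.12

pH = 8.12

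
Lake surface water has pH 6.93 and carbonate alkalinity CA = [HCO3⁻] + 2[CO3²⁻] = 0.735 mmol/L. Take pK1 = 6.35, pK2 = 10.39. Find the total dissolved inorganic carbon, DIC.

CA = [HCO3⁻] + 2[CO3²⁻] = (α₁ + 2α₂)·DIC
At pH 6.93: [H⁺]/K1 = 10^-0.58 = 0.26303, K2/[H⁺] = 10^-3.46 = 0.00034674
α₁ = 1/(1 + 0.26303 + 0.00034674) = 1/1.2634 = 0.7915; α₂ = α₁·K2/[H⁺] = 0.0002745
α₁ + 2α₂ = 0.7921
DIC = CA / (α₁ + 2α₂) = 0.735 / 0.7921 = 0.928 mmol/L

DIC = 0.928 mmol/L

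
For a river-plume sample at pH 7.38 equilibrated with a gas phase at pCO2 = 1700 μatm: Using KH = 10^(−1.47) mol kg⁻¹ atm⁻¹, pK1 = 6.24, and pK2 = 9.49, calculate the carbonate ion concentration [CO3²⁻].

[CO3²⁻] = 6.17 μmol/kg

[CO2*] = KH · pCO2 = 10^(−1.47) × 1700×10^-6 = 5.760×10^-5 mol/kg
α₀ = 1/(1 + K1/[H⁺] + K1K2/[H⁺]²) = 1/(1 + 10^+1.14 + 10^-0.97) = 0.06706
DIC = [CO2*]/α₀ = 5.760×10^-5 / 0.06706 = 0.8589 mmol/kg
[CO3²⁻] = α₂·DIC; α₂ = 0.007186, so [CO3²⁻] = 0.007186 × 0.8589 = 0.00617 mmol/kg = 6.17 μmol/kg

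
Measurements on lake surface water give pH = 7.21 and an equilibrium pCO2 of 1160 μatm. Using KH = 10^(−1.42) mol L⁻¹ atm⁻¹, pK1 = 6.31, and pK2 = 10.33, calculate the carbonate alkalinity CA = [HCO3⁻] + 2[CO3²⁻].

CA = 0.351 mmol/L

[CO2*] = KH · pCO2 = 10^(−1.42) × 1160×10^-6 = 4.410×10^-5 mol/L
α₀ = 1/(1 + K1/[H⁺] + K1K2/[H⁺]²) = 1/(1 + 10^+0.90 + 10^-2.22) = 0.1117
DIC = [CO2*]/α₀ = 4.410×10^-5 / 0.1117 = 0.3947 mmol/L
CA = (α₁ + 2α₂)·DIC = (0.8876 + 2×0.0006733) × 0.3947 = 0.351 mmol/L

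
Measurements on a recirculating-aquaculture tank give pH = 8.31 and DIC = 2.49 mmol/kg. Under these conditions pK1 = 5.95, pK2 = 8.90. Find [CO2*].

α₀ = 1 / (1 + K1/[H⁺] + K1K2/[H⁺]²) = 1 / (1 + 10^+2.36 + 10^+1.77)
   = 1 / (1 + 229.09 + 58.884) = 1/288.97 = 0.003461
[CO2*] = α₀ × DIC = 0.003461 × 2.49 = 0.00862 mmol/kg = 8.62 μmol/kg

[CO2*] = 8.62 μmol/kg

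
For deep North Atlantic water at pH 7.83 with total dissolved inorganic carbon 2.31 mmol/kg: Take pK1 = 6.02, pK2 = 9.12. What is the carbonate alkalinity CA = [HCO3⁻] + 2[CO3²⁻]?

CA = 2.39 mmol/kg

CA = [HCO3⁻] + 2[CO3²⁻] = (α₁ + 2α₂)·DIC
At pH 7.83: [H⁺]/K1 = 10^-1.81 = 0.015488, K2/[H⁺] = 10^-1.29 = 0.051286
α₁ = 1/(1 + 0.015488 + 0.051286) = 1/1.0668 = 0.9374; α₂ = α₁·K2/[H⁺] = 0.04808
α₁ + 2α₂ = 1.0336
CA = 1.0336 × 2.31 = 2.39 mmol/kg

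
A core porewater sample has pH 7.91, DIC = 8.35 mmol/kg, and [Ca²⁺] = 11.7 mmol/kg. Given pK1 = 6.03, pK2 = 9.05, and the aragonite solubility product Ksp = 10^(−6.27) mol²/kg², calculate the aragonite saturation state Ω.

Ω = 12.1

α₂ = 1 / (1 + [H⁺]/K2 + [H⁺]²/(K1K2)) = 1 / (1 + 10^+1.14 + 10^-0.74)
   = 1 / (1 + 13.804 + 0.18197) = 1/14.986 = 0.06673
[CO3²⁻] = α₂ × DIC = 0.06673 × 8.35 = 0.5572 mmol/kg
Ksp = 10^(−6.27) = 5.370×10^-7
Ω = [Ca²⁺][CO3²⁻]/Ksp = (11.7×10^-3)(5.572×10^-4) / 5.370×10^-7 = 12.1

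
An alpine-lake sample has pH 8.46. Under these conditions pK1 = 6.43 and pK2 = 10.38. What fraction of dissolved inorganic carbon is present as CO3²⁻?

α₂ = 1 / (1 + [H⁺]/K2 + [H⁺]²/(K1K2)) = 1 / (1 + 10^+1.92 + 10^-0.11)
   = 1 / (1 + 83.176 + 0.77625) = 1/84.953 = 0.01177

α₂ = 0.0118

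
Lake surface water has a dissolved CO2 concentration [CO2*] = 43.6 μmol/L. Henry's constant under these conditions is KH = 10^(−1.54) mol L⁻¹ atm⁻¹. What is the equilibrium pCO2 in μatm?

KH = 10^(−1.54) = 2.884×10^-2 mol L⁻¹ atm⁻¹
pCO2 = [CO2*]/KH = 43.6×10^-6 / 2.884×10^-2 = 1.51×10^-3 atm = 1510 μatm

pCO2 = 1510 μatm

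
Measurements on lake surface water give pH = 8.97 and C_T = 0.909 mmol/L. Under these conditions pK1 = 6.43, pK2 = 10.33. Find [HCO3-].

[HCO3⁻] = 0.869 mmol/L

α₁ = 1 / (1 + [H⁺]/K1 + K2/[H⁺]) = 1 / (1 + 10^-2.54 + 10^-1.36)
   = 1 / (1 + 0.0028840 + 0.043652) = 1/1.0465 = 0.9555
[HCO3⁻] = α₁ × DIC = 0.9555 × 0.909 = 0.869 mmol/L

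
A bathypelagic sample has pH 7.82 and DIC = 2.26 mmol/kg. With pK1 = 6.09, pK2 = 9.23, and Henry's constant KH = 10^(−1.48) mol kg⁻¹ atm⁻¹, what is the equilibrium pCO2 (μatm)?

pCO2 = 1200 μatm

α₀ = 1 / (1 + K1/[H⁺] + K1K2/[H⁺]²) = 1 / (1 + 10^+1.73 + 10^+0.32)
   = 1 / (1 + 53.703 + 2.0893) = 1/56.792 = 0.01761
[CO2*] = α₀ × DIC = 0.01761 × 2.26 = 0.03979 mmol/kg
pCO2 = [CO2*]/KH = 3.979×10^-5 / 3.311×10^-2 = 1200 μatm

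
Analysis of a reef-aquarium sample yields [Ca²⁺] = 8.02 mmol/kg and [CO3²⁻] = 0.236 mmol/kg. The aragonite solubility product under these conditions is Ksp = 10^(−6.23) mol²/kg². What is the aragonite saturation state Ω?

Ω = 3.21

Ksp = 10^(−6.23) = 5.888×10^-7
Ω = [Ca²⁺][CO3²⁻]/Ksp = (8.02×10^-3)(0.236×10^-3) / 5.888×10^-7 = 3.21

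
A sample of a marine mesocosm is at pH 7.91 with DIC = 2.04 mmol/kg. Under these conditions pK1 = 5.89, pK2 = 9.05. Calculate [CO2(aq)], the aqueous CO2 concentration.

[CO2*] = 18.0 μmol/kg

α₀ = 1 / (1 + K1/[H⁺] + K1K2/[H⁺]²) = 1 / (1 + 10^+2.02 + 10^+0.88)
   = 1 / (1 + 104.71 + 7.5858) = 1/113.30 = 0.008826
[CO2*] = α₀ × DIC = 0.008826 × 2.04 = 0.0180 mmol/kg = 18.0 μmol/kg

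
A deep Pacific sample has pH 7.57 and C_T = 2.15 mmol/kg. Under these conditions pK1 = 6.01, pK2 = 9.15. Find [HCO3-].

[HCO3⁻] = 2.04 mmol/kg

α₁ = 1 / (1 + [H⁺]/K1 + K2/[H⁺]) = 1 / (1 + 10^-1.56 + 10^-1.58)
   = 1 / (1 + 0.027542 + 0.026303) = 1/1.0538 = 0.9489
[HCO3⁻] = α₁ × DIC = 0.9489 × 2.15 = 2.04 mmol/kg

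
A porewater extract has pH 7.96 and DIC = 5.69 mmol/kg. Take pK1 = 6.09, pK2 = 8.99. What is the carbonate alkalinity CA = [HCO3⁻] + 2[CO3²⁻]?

CA = [HCO3⁻] + 2[CO3²⁻] = (α₁ + 2α₂)·DIC
At pH 7.96: [H⁺]/K1 = 10^-1.87 = 0.013490, K2/[H⁺] = 10^-1.03 = 0.093325
α₁ = 1/(1 + 0.013490 + 0.093325) = 1/1.1068 = 0.9035; α₂ = α₁·K2/[H⁺] = 0.08432
α₁ + 2α₂ = 1.0721
CA = 1.0721 × 5.69 = 6.10 mmol/kg

CA = 6.10 mmol/kg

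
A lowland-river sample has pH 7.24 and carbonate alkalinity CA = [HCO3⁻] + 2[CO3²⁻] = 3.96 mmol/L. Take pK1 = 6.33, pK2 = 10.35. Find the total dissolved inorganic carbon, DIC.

DIC = 4.44 mmol/L

CA = [HCO3⁻] + 2[CO3²⁻] = (α₁ + 2α₂)·DIC
At pH 7.24: [H⁺]/K1 = 10^-0.91 = 0.12303, K2/[H⁺] = 10^-3.11 = 0.00077625
α₁ = 1/(1 + 0.12303 + 0.00077625) = 1/1.1238 = 0.8898; α₂ = α₁·K2/[H⁺] = 0.0006907
α₁ + 2α₂ = 0.8912
DIC = CA / (α₁ + 2α₂) = 3.96 / 0.8912 = 4.44 mmol/L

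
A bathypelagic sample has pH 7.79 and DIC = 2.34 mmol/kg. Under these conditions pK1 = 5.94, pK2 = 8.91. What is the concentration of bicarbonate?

α₁ = 1 / (1 + [H⁺]/K1 + K2/[H⁺]) = 1 / (1 + 10^-1.85 + 10^-1.12)
   = 1 / (1 + 0.014125 + 0.075858) = 1/1.0900 = 0.9174
[HCO3⁻] = α₁ × DIC = 0.9174 × 2.34 = 2.15 mmol/kg

[HCO3⁻] = 2.15 mmol/kg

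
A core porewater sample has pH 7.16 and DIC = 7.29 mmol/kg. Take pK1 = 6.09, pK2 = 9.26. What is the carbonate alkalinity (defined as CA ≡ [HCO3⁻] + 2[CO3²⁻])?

CA = 6.78 mmol/kg

CA = [HCO3⁻] + 2[CO3²⁻] = (α₁ + 2α₂)·DIC
At pH 7.16: [H⁺]/K1 = 10^-1.07 = 0.085114, K2/[H⁺] = 10^-2.10 = 0.0079433
α₁ = 1/(1 + 0.085114 + 0.0079433) = 1/1.0931 = 0.9149; α₂ = α₁·K2/[H⁺] = 0.007267
α₁ + 2α₂ = 0.9294
CA = 0.9294 × 7.29 = 6.78 mmol/kg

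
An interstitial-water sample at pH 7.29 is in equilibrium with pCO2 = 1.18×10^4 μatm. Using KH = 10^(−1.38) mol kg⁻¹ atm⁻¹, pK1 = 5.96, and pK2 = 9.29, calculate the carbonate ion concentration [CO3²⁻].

[CO3²⁻] = 0.105 mmol/kg

[CO2*] = KH · pCO2 = 10^(−1.38) × 1.18×10^4×10^-6 = 4.919×10^-4 mol/kg
α₀ = 1/(1 + K1/[H⁺] + K1K2/[H⁺]²) = 1/(1 + 10^+1.33 + 10^-0.67) = 0.04426
DIC = [CO2*]/α₀ = 4.919×10^-4 / 0.04426 = 11.11 mmol/kg
[CO3²⁻] = α₂·DIC; α₂ = 0.009463, so [CO3²⁻] = 0.009463 × 11.11 = 0.105 mmol/kg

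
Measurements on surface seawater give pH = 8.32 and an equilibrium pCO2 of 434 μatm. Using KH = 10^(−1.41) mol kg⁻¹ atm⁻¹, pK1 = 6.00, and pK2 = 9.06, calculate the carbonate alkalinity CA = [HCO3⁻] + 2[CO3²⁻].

CA = 4.81 mmol/kg

[CO2*] = KH · pCO2 = 10^(−1.41) × 434×10^-6 = 1.688×10^-5 mol/kg
α₀ = 1/(1 + K1/[H⁺] + K1K2/[H⁺]²) = 1/(1 + 10^+2.32 + 10^+1.58) = 0.004033
DIC = [CO2*]/α₀ = 1.688×10^-5 / 0.004033 = 4.187 mmol/kg
CA = (α₁ + 2α₂)·DIC = (0.8426 + 2×0.1533) × 4.187 = 4.81 mmol/kg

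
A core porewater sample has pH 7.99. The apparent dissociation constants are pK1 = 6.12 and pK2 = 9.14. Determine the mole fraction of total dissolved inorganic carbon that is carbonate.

α₂ = 0.0653

α₂ = 1 / (1 + [H⁺]/K2 + [H⁺]²/(K1K2)) = 1 / (1 + 10^+1.15 + 10^-0.72)
   = 1 / (1 + 14.125 + 0.19055) = 1/15.316 = 0.06529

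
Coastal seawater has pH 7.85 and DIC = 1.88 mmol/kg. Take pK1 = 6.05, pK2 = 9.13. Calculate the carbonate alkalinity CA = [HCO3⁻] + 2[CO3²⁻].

CA = 1.94 mmol/kg

CA = [HCO3⁻] + 2[CO3²⁻] = (α₁ + 2α₂)·DIC
At pH 7.85: [H⁺]/K1 = 10^-1.80 = 0.015849, K2/[H⁺] = 10^-1.28 = 0.052481
α₁ = 1/(1 + 0.015849 + 0.052481) = 1/1.0683 = 0.9360; α₂ = α₁·K2/[H⁺] = 0.04912
α₁ + 2α₂ = 1.0343
CA = 1.0343 × 1.88 = 1.94 mmol/kg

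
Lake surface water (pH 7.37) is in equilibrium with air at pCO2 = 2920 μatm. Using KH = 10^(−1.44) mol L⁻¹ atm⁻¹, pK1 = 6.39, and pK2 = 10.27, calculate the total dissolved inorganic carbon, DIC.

DIC = 1.12 mmol/L

[CO2*] = KH · pCO2 = 10^(−1.44) × 2920×10^-6 = 1.060×10^-4 mol/L
α₀ = 1/(1 + K1/[H⁺] + K1K2/[H⁺]²) = 1/(1 + 10^+0.98 + 10^-1.92) = 0.09468
DIC = [CO2*]/α₀ = 1.060×10^-4 / 0.09468 = 1.12 mmol/L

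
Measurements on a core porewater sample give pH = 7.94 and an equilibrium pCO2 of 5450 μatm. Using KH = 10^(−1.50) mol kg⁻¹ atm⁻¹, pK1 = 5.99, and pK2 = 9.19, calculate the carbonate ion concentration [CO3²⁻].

[CO2*] = KH · pCO2 = 10^(−1.50) × 5450×10^-6 = 1.723×10^-4 mol/kg
α₀ = 1/(1 + K1/[H⁺] + K1K2/[H⁺]²) = 1/(1 + 10^+1.95 + 10^+0.70) = 0.01051
DIC = [CO2*]/α₀ = 1.723×10^-4 / 0.01051 = 16.40 mmol/kg
[CO3²⁻] = α₂·DIC; α₂ = 0.05268, so [CO3²⁻] = 0.05268 × 16.40 = 0.864 mmol/kg

[CO3²⁻] = 0.864 mmol/kg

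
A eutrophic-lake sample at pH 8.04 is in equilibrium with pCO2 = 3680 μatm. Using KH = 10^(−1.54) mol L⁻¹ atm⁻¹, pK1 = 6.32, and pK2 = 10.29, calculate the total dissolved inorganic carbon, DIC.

DIC = 5.71 mmol/L

[CO2*] = KH · pCO2 = 10^(−1.54) × 3680×10^-6 = 1.061×10^-4 mol/L
α₀ = 1/(1 + K1/[H⁺] + K1K2/[H⁺]²) = 1/(1 + 10^+1.72 + 10^-0.53) = 0.01860
DIC = [CO2*]/α₀ = 1.061×10^-4 / 0.01860 = 5.71 mmol/L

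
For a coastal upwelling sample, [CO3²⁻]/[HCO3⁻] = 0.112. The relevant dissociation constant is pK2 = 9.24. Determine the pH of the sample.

pH = 8.29

From K2 = [H⁺][CO3²⁻]/[HCO3⁻]:  pH = pK2 + log₁₀([CO3²⁻]/[HCO3⁻])
log₁₀(0.112) = -0.951
pH = 9.24 + (-0.951) = 8.29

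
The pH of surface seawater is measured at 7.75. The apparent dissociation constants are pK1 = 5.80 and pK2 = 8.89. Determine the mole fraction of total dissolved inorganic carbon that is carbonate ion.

α₂ = 1 / (1 + [H⁺]/K2 + [H⁺]²/(K1K2)) = 1 / (1 + 10^+1.14 + 10^-0.81)
   = 1 / (1 + 13.804 + 0.15488) = 1/14.959 = 0.06685

α₂ = 0.0669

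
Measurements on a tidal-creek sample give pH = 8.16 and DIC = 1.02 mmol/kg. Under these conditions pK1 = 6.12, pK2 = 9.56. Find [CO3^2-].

α₂ = 1 / (1 + [H⁺]/K2 + [H⁺]²/(K1K2)) = 1 / (1 + 10^+1.40 + 10^-0.64)
   = 1 / (1 + 25.119 + 0.22909) = 1/26.348 = 0.03795
[CO3²⁻] = α₂ × DIC = 0.03795 × 1.02 = 0.0387 mmol/kg

[CO3²⁻] = 0.0387 mmol/kg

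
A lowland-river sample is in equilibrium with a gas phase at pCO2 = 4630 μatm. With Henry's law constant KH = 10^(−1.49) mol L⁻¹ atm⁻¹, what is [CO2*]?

[CO2*] = 150 μmol/L

KH = 10^(−1.49) = 3.236×10^-2 mol L⁻¹ atm⁻¹
[CO2*] = KH · pCO2 = 3.236×10^-2 × 4630×10^-6 atm = 1.50×10^-4 mol/L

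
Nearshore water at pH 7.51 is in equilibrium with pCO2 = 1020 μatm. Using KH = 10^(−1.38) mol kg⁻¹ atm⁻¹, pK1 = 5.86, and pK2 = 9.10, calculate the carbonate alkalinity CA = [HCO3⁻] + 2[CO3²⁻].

CA = 2.00 mmol/kg

[CO2*] = KH · pCO2 = 10^(−1.38) × 1020×10^-6 = 4.252×10^-5 mol/kg
α₀ = 1/(1 + K1/[H⁺] + K1K2/[H⁺]²) = 1/(1 + 10^+1.65 + 10^+0.06) = 0.02136
DIC = [CO2*]/α₀ = 4.252×10^-5 / 0.02136 = 1.991 mmol/kg
CA = (α₁ + 2α₂)·DIC = (0.9541 + 2×0.02452) × 1.991 = 2.00 mmol/kg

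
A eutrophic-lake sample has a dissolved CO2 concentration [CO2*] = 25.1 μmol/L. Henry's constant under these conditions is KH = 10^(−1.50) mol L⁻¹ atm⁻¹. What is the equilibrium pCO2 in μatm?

pCO2 = 794 μatm

KH = 10^(−1.50) = 3.162×10^-2 mol L⁻¹ atm⁻¹
pCO2 = [CO2*]/KH = 25.1×10^-6 / 3.162×10^-2 = 7.94×10^-4 atm = 794 μatm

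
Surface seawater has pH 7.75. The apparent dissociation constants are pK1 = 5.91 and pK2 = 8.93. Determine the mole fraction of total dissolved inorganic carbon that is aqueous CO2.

α₀ = 0.0134

α₀ = 1 / (1 + K1/[H⁺] + K1K2/[H⁺]²) = 1 / (1 + 10^+1.84 + 10^+0.66)
   = 1 / (1 + 69.183 + 4.5709) = 1/74.754 = 0.01338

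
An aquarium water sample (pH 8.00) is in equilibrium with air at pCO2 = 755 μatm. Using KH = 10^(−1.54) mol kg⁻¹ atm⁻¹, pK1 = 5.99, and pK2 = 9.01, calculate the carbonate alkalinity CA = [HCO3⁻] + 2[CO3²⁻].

[CO2*] = KH · pCO2 = 10^(−1.54) × 755×10^-6 = 2.177×10^-5 mol/kg
α₀ = 1/(1 + K1/[H⁺] + K1K2/[H⁺]²) = 1/(1 + 10^+2.01 + 10^+1.00) = 0.008824
DIC = [CO2*]/α₀ = 2.177×10^-5 / 0.008824 = 2.468 mmol/kg
CA = (α₁ + 2α₂)·DIC = (0.9029 + 2×0.08824) × 2.468 = 2.66 mmol/kg

CA = 2.66 mmol/kg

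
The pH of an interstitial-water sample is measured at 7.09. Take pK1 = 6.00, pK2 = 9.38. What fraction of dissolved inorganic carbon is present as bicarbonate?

α₁ = 1 / (1 + [H⁺]/K1 + K2/[H⁺]) = 1 / (1 + 10^-1.09 + 10^-2.29)
   = 1 / (1 + 0.081283 + 0.0051286) = 1/1.0864 = 0.9205

α₁ = 0.920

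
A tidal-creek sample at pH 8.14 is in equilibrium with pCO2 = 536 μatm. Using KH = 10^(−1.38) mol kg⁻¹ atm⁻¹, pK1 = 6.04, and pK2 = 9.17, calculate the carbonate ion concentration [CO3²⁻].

[CO3²⁻] = 0.263 mmol/kg

[CO2*] = KH · pCO2 = 10^(−1.38) × 536×10^-6 = 2.234×10^-5 mol/kg
α₀ = 1/(1 + K1/[H⁺] + K1K2/[H⁺]²) = 1/(1 + 10^+2.10 + 10^+1.07) = 0.007213
DIC = [CO2*]/α₀ = 2.234×10^-5 / 0.007213 = 3.098 mmol/kg
[CO3²⁻] = α₂·DIC; α₂ = 0.08474, so [CO3²⁻] = 0.08474 × 3.098 = 0.263 mmol/kg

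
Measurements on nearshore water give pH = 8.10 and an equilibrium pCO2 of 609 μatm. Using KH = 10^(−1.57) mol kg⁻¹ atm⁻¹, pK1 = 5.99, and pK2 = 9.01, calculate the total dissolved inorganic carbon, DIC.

DIC = 2.39 mmol/kg

[CO2*] = KH · pCO2 = 10^(−1.57) × 609×10^-6 = 1.639×10^-5 mol/kg
α₀ = 1/(1 + K1/[H⁺] + K1K2/[H⁺]²) = 1/(1 + 10^+2.11 + 10^+1.20) = 0.006865
DIC = [CO2*]/α₀ = 1.639×10^-5 / 0.006865 = 2.39 mmol/kg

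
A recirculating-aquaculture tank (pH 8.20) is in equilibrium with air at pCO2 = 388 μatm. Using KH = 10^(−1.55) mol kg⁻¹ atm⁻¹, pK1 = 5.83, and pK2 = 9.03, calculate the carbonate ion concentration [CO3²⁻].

[CO3²⁻] = 0.379 mmol/kg

[CO2*] = KH · pCO2 = 10^(−1.55) × 388×10^-6 = 1.094×10^-5 mol/kg
α₀ = 1/(1 + K1/[H⁺] + K1K2/[H⁺]²) = 1/(1 + 10^+2.37 + 10^+1.54) = 0.003702
DIC = [CO2*]/α₀ = 1.094×10^-5 / 0.003702 = 2.954 mmol/kg
[CO3²⁻] = α₂·DIC; α₂ = 0.1284, so [CO3²⁻] = 0.1284 × 2.954 = 0.379 mmol/kg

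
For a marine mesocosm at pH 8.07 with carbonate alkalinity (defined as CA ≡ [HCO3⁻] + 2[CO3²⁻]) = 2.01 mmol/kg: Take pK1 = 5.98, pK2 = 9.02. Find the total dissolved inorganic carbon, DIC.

CA = [HCO3⁻] + 2[CO3²⁻] = (α₁ + 2α₂)·DIC
At pH 8.07: [H⁺]/K1 = 10^-2.09 = 0.0081283, K2/[H⁺] = 10^-0.95 = 0.11220
α₁ = 1/(1 + 0.0081283 + 0.11220) = 1/1.1203 = 0.8926; α₂ = α₁·K2/[H⁺] = 0.1002
α₁ + 2α₂ = 1.0929
DIC = CA / (α₁ + 2α₂) = 2.01 / 1.0929 = 1.84 mmol/kg

DIC = 1.84 mmol/kg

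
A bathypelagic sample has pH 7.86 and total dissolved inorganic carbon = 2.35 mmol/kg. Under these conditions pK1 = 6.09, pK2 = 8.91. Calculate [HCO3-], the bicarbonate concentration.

α₁ = 1 / (1 + [H⁺]/K1 + K2/[H⁺]) = 1 / (1 + 10^-1.77 + 10^-1.05)
   = 1 / (1 + 0.016982 + 0.089125) = 1/1.1061 = 0.9041
[HCO3⁻] = α₁ × DIC = 0.9041 × 2.35 = 2.12 mmol/kg

[HCO3⁻] = 2.12 mmol/kg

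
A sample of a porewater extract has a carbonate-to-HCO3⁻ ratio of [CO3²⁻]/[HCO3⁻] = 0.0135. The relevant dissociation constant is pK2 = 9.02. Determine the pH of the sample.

pH = 7.15

From K2 = [H⁺][CO3²⁻]/[HCO3⁻]:  pH = pK2 + log₁₀([CO3²⁻]/[HCO3⁻])
log₁₀(0.0135) = -1.870
pH = 9.02 + (-1.870) = 7.15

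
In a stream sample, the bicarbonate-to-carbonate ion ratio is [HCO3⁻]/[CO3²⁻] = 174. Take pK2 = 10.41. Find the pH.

From K2 = [H⁺][CO3²⁻]/[HCO3⁻]:  pH = pK2 − log₁₀([HCO3⁻]/[CO3²⁻])
log₁₀(174) = +2.241
pH = 10.41 − (+2.241) = 8.17

pH = 8.17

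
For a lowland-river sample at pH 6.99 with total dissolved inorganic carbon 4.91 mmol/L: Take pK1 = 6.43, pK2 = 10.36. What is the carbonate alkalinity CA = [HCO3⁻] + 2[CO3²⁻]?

CA = [HCO3⁻] + 2[CO3²⁻] = (α₁ + 2α₂)·DIC
At pH 6.99: [H⁺]/K1 = 10^-0.56 = 0.27542, K2/[H⁺] = 10^-3.37 = 0.00042658
α₁ = 1/(1 + 0.27542 + 0.00042658) = 1/1.2758 = 0.7838; α₂ = α₁·K2/[H⁺] = 0.0003343
α₁ + 2α₂ = 0.7845
CA = 0.7845 × 4.91 = 3.85 mmol/L

CA = 3.85 mmol/L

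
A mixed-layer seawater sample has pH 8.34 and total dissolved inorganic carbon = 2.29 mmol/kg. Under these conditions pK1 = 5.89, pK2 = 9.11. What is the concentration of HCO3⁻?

α₁ = 1 / (1 + [H⁺]/K1 + K2/[H⁺]) = 1 / (1 + 10^-2.45 + 10^-0.77)
   = 1 / (1 + 0.0035481 + 0.16982) = 1/1.1734 = 0.8522
[HCO3⁻] = α₁ × DIC = 0.8522 × 2.29 = 1.95 mmol/kg

[HCO3⁻] = 1.95 mmol/kg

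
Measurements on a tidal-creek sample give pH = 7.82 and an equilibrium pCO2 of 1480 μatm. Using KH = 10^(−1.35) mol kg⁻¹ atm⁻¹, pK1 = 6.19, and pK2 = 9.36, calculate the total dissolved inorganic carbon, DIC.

DIC = 2.97 mmol/kg

[CO2*] = KH · pCO2 = 10^(−1.35) × 1480×10^-6 = 6.611×10^-5 mol/kg
α₀ = 1/(1 + K1/[H⁺] + K1K2/[H⁺]²) = 1/(1 + 10^+1.63 + 10^+0.09) = 0.02228
DIC = [CO2*]/α₀ = 6.611×10^-5 / 0.02228 = 2.97 mmol/kg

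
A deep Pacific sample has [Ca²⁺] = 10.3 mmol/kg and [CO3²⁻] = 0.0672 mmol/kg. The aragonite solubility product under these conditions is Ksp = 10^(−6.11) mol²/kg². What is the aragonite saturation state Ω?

Ω = 0.892

Ksp = 10^(−6.11) = 7.762×10^-7
Ω = [Ca²⁺][CO3²⁻]/Ksp = (10.3×10^-3)(0.0672×10^-3) / 7.762×10^-7 = 0.892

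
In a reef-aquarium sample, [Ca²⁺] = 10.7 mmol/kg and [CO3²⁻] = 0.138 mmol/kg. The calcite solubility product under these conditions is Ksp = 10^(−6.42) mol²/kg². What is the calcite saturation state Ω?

Ω = 3.88

Ksp = 10^(−6.42) = 3.802×10^-7
Ω = [Ca²⁺][CO3²⁻]/Ksp = (10.7×10^-3)(0.138×10^-3) / 3.802×10^-7 = 3.88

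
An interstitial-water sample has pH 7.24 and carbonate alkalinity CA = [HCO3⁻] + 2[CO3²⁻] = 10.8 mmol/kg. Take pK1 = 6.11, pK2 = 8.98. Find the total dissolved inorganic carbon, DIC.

DIC = 11.4 mmol/kg

CA = [HCO3⁻] + 2[CO3²⁻] = (α₁ + 2α₂)·DIC
At pH 7.24: [H⁺]/K1 = 10^-1.13 = 0.074131, K2/[H⁺] = 10^-1.74 = 0.018197
α₁ = 1/(1 + 0.074131 + 0.018197) = 1/1.0923 = 0.9155; α₂ = α₁·K2/[H⁺] = 0.01666
α₁ + 2α₂ = 0.9488
DIC = CA / (α₁ + 2α₂) = 10.8 / 0.9488 = 11.4 mmol/kg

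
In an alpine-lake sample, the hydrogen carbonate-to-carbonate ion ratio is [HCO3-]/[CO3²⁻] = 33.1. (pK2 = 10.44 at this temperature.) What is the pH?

pH = 8.92

From K2 = [H⁺][CO3²⁻]/[HCO3-]:  pH = pK2 − log₁₀([HCO3-]/[CO3²⁻])
log₁₀(33.1) = +1.520
pH = 10.44 − (+1.520) = 8.92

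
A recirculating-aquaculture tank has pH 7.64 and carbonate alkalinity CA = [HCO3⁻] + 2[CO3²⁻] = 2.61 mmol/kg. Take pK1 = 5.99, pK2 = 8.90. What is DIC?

DIC = 2.53 mmol/kg

CA = [HCO3⁻] + 2[CO3²⁻] = (α₁ + 2α₂)·DIC
At pH 7.64: [H⁺]/K1 = 10^-1.65 = 0.022387, K2/[H⁺] = 10^-1.26 = 0.054954
α₁ = 1/(1 + 0.022387 + 0.054954) = 1/1.0773 = 0.9282; α₂ = α₁·K2/[H⁺] = 0.05101
α₁ + 2α₂ = 1.0302
DIC = CA / (α₁ + 2α₂) = 2.61 / 1.0302 = 2.53 mmol/kg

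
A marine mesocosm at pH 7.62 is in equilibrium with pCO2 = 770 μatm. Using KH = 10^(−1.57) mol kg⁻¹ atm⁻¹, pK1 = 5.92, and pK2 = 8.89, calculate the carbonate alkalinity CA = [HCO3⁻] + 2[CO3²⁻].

[CO2*] = KH · pCO2 = 10^(−1.57) × 770×10^-6 = 2.072×10^-5 mol/kg
α₀ = 1/(1 + K1/[H⁺] + K1K2/[H⁺]²) = 1/(1 + 10^+1.70 + 10^+0.43) = 0.01858
DIC = [CO2*]/α₀ = 2.072×10^-5 / 0.01858 = 1.115 mmol/kg
CA = (α₁ + 2α₂)·DIC = (0.9314 + 2×0.05002) × 1.115 = 1.15 mmol/kg

CA = 1.15 mmol/kg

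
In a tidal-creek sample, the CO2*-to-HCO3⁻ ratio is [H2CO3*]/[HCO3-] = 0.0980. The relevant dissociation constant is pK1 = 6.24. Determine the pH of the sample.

From K1 = [H⁺][HCO3-]/[H2CO3*]:  pH = pK1 − log₁₀([H2CO3*]/[HCO3-])
log₁₀(0.0980) = -1.009
pH = 6.24 − (-1.009) = 7.25

pH = 7.25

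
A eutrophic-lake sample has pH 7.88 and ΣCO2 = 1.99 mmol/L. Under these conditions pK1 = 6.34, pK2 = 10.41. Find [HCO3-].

[HCO3⁻] = 1.93 mmol/L

α₁ = 1 / (1 + [H⁺]/K1 + K2/[H⁺]) = 1 / (1 + 10^-1.54 + 10^-2.53)
   = 1 / (1 + 0.028840 + 0.0029512) = 1/1.0318 = 0.9692
[HCO3⁻] = α₁ × DIC = 0.9692 × 1.99 = 1.93 mmol/L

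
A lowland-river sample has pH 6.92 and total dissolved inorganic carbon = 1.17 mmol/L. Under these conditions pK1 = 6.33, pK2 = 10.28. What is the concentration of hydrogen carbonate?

α₁ = 1 / (1 + [H⁺]/K1 + K2/[H⁺]) = 1 / (1 + 10^-0.59 + 10^-3.36)
   = 1 / (1 + 0.25704 + 0.00043652) = 1/1.2575 = 0.7952
[HCO3⁻] = α₁ × DIC = 0.7952 × 1.17 = 0.930 mmol/L

[HCO3⁻] = 0.930 mmol/L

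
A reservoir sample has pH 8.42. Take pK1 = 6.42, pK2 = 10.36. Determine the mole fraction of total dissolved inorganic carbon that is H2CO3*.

α₀ = 0.00979

α₀ = 1 / (1 + K1/[H⁺] + K1K2/[H⁺]²) = 1 / (1 + 10^+2.00 + 10^+0.06)
   = 1 / (1 + 100.00 + 1.1482) = 1/102.15 = 0.009790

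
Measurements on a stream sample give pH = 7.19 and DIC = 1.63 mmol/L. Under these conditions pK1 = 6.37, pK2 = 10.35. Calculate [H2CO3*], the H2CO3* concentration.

α₀ = 1 / (1 + K1/[H⁺] + K1K2/[H⁺]²) = 1 / (1 + 10^+0.82 + 10^-2.34)
   = 1 / (1 + 6.6069 + 0.0045709) = 1/7.6115 = 0.1314
[CO2*] = α₀ × DIC = 0.1314 × 1.63 = 0.214 mmol/L

[CO2*] = 0.214 mmol/L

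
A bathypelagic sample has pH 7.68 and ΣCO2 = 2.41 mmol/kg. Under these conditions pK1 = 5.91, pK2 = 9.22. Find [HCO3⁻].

α₁ = 1 / (1 + [H⁺]/K1 + K2/[H⁺]) = 1 / (1 + 10^-1.77 + 10^-1.54)
   = 1 / (1 + 0.016982 + 0.028840) = 1/1.0458 = 0.9562
[HCO3⁻] = α₁ × DIC = 0.9562 × 2.41 = 2.30 mmol/kg

[HCO3⁻] = 2.30 mmol/kg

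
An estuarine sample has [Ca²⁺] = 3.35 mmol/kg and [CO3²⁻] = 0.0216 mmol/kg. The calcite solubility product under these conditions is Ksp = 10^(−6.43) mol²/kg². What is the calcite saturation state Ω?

Ω = 0.195

Ksp = 10^(−6.43) = 3.715×10^-7
Ω = [Ca²⁺][CO3²⁻]/Ksp = (3.35×10^-3)(0.0216×10^-3) / 3.715×10^-7 = 0.195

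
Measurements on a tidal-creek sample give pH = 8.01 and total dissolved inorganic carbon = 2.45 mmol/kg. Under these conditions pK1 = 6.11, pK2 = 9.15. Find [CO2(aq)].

[CO2*] = 0.0284 mmol/kg

α₀ = 1 / (1 + K1/[H⁺] + K1K2/[H⁺]²) = 1 / (1 + 10^+1.90 + 10^+0.76)
   = 1 / (1 + 79.433 + 5.7544) = 1/86.187 = 0.01160
[CO2*] = α₀ × DIC = 0.01160 × 2.45 = 0.0284 mmol/kg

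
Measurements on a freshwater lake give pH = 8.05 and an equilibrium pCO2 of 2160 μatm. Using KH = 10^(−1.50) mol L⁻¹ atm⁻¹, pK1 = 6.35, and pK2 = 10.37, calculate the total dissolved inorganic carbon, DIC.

DIC = 3.51 mmol/L

[CO2*] = KH · pCO2 = 10^(−1.50) × 2160×10^-6 = 6.831×10^-5 mol/L
α₀ = 1/(1 + K1/[H⁺] + K1K2/[H⁺]²) = 1/(1 + 10^+1.70 + 10^-0.62) = 0.01947
DIC = [CO2*]/α₀ = 6.831×10^-5 / 0.01947 = 3.51 mmol/L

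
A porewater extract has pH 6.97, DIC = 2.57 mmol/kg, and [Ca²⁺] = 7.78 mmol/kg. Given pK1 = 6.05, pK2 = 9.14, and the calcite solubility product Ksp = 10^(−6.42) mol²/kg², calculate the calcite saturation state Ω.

Ω = 0.315

α₂ = 1 / (1 + [H⁺]/K2 + [H⁺]²/(K1K2)) = 1 / (1 + 10^+2.17 + 10^+1.25)
   = 1 / (1 + 147.91 + 17.783) = 1/166.69 = 0.005999
[CO3²⁻] = α₂ × DIC = 0.005999 × 2.57 = 0.01542 mmol/kg = 15.42 μmol/kg
Ksp = 10^(−6.42) = 3.802×10^-7
Ω = [Ca²⁺][CO3²⁻]/Ksp = (7.78×10^-3)(1.542×10^-5) / 3.802×10^-7 = 0.315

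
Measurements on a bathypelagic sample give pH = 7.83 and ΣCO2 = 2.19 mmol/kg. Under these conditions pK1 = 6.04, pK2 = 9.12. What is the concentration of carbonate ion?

[CO3²⁻] = 0.105 mmol/kg

α₂ = 1 / (1 + [H⁺]/K2 + [H⁺]²/(K1K2)) = 1 / (1 + 10^+1.29 + 10^-0.50)
   = 1 / (1 + 19.498 + 0.31623) = 1/20.815 = 0.04804
[CO3²⁻] = α₂ × DIC = 0.04804 × 2.19 = 0.105 mmol/kg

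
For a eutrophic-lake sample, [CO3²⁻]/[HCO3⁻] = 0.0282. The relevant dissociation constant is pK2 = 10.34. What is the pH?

pH = 8.79

From K2 = [H⁺][CO3²⁻]/[HCO3⁻]:  pH = pK2 + log₁₀([CO3²⁻]/[HCO3⁻])
log₁₀(0.0282) = -1.550
pH = 10.34 + (-1.550) = 8.79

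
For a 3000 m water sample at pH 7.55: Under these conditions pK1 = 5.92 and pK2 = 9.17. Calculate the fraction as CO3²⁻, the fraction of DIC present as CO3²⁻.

α₂ = 0.0229

α₂ = 1 / (1 + [H⁺]/K2 + [H⁺]²/(K1K2)) = 1 / (1 + 10^+1.62 + 10^-0.01)
   = 1 / (1 + 41.687 + 0.97724) = 1/43.664 = 0.02290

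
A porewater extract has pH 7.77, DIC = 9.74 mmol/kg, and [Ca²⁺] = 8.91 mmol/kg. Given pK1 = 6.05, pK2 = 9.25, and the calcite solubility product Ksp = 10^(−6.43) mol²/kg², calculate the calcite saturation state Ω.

α₂ = 1 / (1 + [H⁺]/K2 + [H⁺]²/(K1K2)) = 1 / (1 + 10^+1.48 + 10^-0.24)
   = 1 / (1 + 30.200 + 0.57544) = 1/31.775 = 0.03147
[CO3²⁻] = α₂ × DIC = 0.03147 × 9.74 = 0.3065 mmol/kg
Ksp = 10^(−6.43) = 3.715×10^-7
Ω = [Ca²⁺][CO3²⁻]/Ksp = (8.91×10^-3)(3.065×10^-4) / 3.715×10^-7 = 7.35

Ω = 7.35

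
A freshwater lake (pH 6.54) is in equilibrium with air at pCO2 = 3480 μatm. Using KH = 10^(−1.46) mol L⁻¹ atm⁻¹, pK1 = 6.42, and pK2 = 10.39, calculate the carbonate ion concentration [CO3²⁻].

[CO2*] = KH · pCO2 = 10^(−1.46) × 3480×10^-6 = 1.207×10^-4 mol/L
α₀ = 1/(1 + K1/[H⁺] + K1K2/[H⁺]²) = 1/(1 + 10^+0.12 + 10^-3.73) = 0.4313
DIC = [CO2*]/α₀ = 1.207×10^-4 / 0.4313 = 0.2798 mmol/L
[CO3²⁻] = α₂·DIC; α₂ = 8.032×10^-5, so [CO3²⁻] = 8.032×10^-5 × 0.2798 = 2.25×10^-5 mmol/L = 0.0225 μmol/L

[CO3²⁻] = 0.0225 μmol/L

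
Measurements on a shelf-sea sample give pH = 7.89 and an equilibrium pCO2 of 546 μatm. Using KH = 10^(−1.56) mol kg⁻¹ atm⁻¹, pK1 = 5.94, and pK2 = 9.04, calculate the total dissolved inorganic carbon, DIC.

[CO2*] = KH · pCO2 = 10^(−1.56) × 546×10^-6 = 1.504×10^-5 mol/kg
α₀ = 1/(1 + K1/[H⁺] + K1K2/[H⁺]²) = 1/(1 + 10^+1.95 + 10^+0.80) = 0.01037
DIC = [CO2*]/α₀ = 1.504×10^-5 / 0.01037 = 1.45 mmol/kg

DIC = 1.45 mmol/kg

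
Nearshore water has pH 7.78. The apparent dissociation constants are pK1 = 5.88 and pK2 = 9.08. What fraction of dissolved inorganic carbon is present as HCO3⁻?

α₁ = 1 / (1 + [H⁺]/K1 + K2/[H⁺]) = 1 / (1 + 10^-1.90 + 10^-1.30)
   = 1 / (1 + 0.012589 + 0.050119) = 1/1.0627 = 0.9410

α₁ = 0.941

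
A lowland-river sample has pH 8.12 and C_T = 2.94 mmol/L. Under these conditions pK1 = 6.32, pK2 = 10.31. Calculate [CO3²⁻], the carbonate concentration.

[CO3²⁻] = 18.6 μmol/L

α₂ = 1 / (1 + [H⁺]/K2 + [H⁺]²/(K1K2)) = 1 / (1 + 10^+2.19 + 10^+0.39)
   = 1 / (1 + 154.88 + 2.4547) = 1/158.34 = 0.006316
[CO3²⁻] = α₂ × DIC = 0.006316 × 2.94 = 0.0186 mmol/L = 18.6 μmol/L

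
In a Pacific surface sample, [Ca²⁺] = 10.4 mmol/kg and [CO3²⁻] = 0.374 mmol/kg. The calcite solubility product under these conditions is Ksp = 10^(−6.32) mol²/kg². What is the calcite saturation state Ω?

Ω = 8.13

Ksp = 10^(−6.32) = 4.786×10^-7
Ω = [Ca²⁺][CO3²⁻]/Ksp = (10.4×10^-3)(0.374×10^-3) / 4.786×10^-7 = 8.13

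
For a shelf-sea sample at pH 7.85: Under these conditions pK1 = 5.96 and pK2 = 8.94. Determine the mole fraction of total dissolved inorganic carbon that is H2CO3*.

α₀ = 1 / (1 + K1/[H⁺] + K1K2/[H⁺]²) = 1 / (1 + 10^+1.89 + 10^+0.80)
   = 1 / (1 + 77.625 + 6.3096) = 1/84.934 = 0.01177

α₀ = 0.0118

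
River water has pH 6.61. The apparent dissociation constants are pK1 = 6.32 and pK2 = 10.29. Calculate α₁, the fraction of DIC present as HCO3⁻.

α₁ = 1 / (1 + [H⁺]/K1 + K2/[H⁺]) = 1 / (1 + 10^-0.29 + 10^-3.68)
   = 1 / (1 + 0.51286 + 0.00020893) = 1/1.5131 = 0.6609

α₁ = 0.661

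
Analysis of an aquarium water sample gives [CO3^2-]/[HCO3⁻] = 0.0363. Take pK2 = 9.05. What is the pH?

pH = 7.61

From K2 = [H⁺][CO3^2-]/[HCO3⁻]:  pH = pK2 + log₁₀([CO3^2-]/[HCO3⁻])
log₁₀(0.0363) = -1.440
pH = 9.05 + (-1.440) = 7.61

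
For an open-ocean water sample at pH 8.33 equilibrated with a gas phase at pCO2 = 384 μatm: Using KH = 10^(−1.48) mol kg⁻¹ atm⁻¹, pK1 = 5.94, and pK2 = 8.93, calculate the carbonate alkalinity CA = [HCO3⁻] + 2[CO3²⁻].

CA = 4.69 mmol/kg

[CO2*] = KH · pCO2 = 10^(−1.48) × 384×10^-6 = 1.272×10^-5 mol/kg
α₀ = 1/(1 + K1/[H⁺] + K1K2/[H⁺]²) = 1/(1 + 10^+2.39 + 10^+1.79) = 0.003245
DIC = [CO2*]/α₀ = 1.272×10^-5 / 0.003245 = 3.918 mmol/kg
CA = (α₁ + 2α₂)·DIC = (0.7966 + 2×0.2001) × 3.918 = 4.69 mmol/kg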